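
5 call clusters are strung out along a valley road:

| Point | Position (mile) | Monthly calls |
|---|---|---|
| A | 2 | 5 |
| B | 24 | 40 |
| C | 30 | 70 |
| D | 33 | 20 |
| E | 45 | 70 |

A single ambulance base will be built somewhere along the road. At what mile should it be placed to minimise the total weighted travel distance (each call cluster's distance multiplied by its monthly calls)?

x = 30

For a sum of weighted absolute distances on a line, the optimum is the weighted median (not the mean). Total weight W = 205; half-weight = 102.5.
Sort by position and accumulate weight:
  mile 2 (A, w=5) → cum 5
  mile 24 (B, w=40) → cum 45
  mile 30 (C, w=70) → cum 115  ≥ 102.5 → median here
  mile 33 (D, w=20) → cum 135
  mile 45 (E, w=70) → cum 205
Optimal location: mile 30.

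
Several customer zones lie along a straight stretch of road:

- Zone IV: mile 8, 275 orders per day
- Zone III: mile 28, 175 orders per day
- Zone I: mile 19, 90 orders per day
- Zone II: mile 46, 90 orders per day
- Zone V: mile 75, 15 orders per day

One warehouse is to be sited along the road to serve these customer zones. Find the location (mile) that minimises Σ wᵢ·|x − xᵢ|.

x = 19

For a sum of weighted absolute distances on a line, the optimum is the weighted median (not the mean). Total weight W = 645; half-weight = 322.5.
Sort by position and accumulate weight:
  mile 8 (Zone IV, w=275) → cum 275
  mile 19 (Zone I, w=90) → cum 365  ≥ 322.5 → median here
  mile 28 (Zone III, w=175) → cum 540
  mile 46 (Zone II, w=90) → cum 630
  mile 75 (Zone V, w=15) → cum 645
Optimal location: mile 19.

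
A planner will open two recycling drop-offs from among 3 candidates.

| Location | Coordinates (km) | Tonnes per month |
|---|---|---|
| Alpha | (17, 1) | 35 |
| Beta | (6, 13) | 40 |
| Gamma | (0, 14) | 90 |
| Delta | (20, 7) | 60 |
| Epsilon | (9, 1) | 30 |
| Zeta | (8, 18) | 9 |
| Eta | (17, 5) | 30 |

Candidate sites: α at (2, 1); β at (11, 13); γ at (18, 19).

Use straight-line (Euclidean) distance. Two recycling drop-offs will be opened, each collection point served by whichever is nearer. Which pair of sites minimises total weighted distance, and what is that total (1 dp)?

Evaluate every pair (each demand assigned to the nearer of the two):
  {α, β}: total = 2875.1
  {β, γ}: total = 3030.1
  {α, γ}: total = 3666.2
Best pair: {α, β} with total 2875.1.

{α, β}, total 2875.1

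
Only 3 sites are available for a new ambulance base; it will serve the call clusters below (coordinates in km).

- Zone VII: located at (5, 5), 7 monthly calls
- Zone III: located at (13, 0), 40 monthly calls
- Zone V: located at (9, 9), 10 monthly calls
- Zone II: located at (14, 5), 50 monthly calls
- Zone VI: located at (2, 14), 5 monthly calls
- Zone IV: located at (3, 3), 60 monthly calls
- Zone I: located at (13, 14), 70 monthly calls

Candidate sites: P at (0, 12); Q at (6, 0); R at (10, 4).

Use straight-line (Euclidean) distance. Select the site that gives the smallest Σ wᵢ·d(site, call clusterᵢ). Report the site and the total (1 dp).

R, total 1712.0 km

Total weighted distance at each candidate:
  P (0, 12): total = 3149.4
  Q (6, 0): total = 2305.3
  R (10, 4): total = 1712.0
Minimum is at R with total 1712.0 km.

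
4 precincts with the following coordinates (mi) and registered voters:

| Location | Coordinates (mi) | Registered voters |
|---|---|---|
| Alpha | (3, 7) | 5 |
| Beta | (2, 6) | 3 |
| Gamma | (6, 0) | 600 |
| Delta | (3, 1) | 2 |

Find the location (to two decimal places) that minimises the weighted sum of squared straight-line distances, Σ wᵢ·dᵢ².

(5.95, 0.09)

The minimiser of Σwᵢ‖p−pᵢ‖² is the weighted centroid p* = (Σwᵢpᵢ)/(Σwᵢ).
Σwᵢ = 610.
Σwᵢxᵢ = 5·3 + 3·2 + 600·6 + 2·3 = 3627.
Σwᵢyᵢ = 5·7 + 3·6 + 600·0 + 2·1 = 55.
x* = 3627/610 = 5.95, y* = 55/610 = 0.09.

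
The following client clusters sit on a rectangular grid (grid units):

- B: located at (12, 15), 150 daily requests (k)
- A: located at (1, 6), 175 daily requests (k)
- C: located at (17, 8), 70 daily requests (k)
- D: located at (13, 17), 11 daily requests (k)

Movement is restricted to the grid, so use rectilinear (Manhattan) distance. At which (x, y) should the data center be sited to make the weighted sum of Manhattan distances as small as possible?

(12, 8)

Manhattan distance separates: Σwᵢ(|x−xᵢ|+|y−yᵢ|) = Σwᵢ|x−xᵢ| + Σwᵢ|y−yᵢ|, so x and y are optimised independently as 1-D weighted medians.
Total weight W = 406; half = 203.
x-coordinate, sorted with cumulative weight:
  x=1 (A, w=175) cum 175
  x=12 (B, w=150) cum 325  ← median
  x=13 (D, w=11) cum 336
  x=17 (C, w=70) cum 406
⇒ x* = 12
y-coordinate, sorted with cumulative weight:
  y=6 (A, w=175) cum 175
  y=8 (C, w=70) cum 245  ← median
  y=15 (B, w=150) cum 395
  y=17 (D, w=11) cum 406
⇒ y* = 8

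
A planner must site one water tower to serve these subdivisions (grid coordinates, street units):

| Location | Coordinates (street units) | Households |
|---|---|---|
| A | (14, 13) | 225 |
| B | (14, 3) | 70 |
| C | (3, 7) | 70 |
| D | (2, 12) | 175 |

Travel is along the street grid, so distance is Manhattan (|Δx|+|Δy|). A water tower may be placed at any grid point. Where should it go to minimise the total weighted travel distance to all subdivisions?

Manhattan distance separates: Σwᵢ(|x−xᵢ|+|y−yᵢ|) = Σwᵢ|x−xᵢ| + Σwᵢ|y−yᵢ|, so x and y are optimised independently as 1-D weighted medians.
Total weight W = 540; half = 270.
x-coordinate, sorted with cumulative weight:
  x=2 (D, w=175) cum 175
  x=3 (C, w=70) cum 245
  x=14 (A, w=225) cum 470  ← median
  x=14 (B, w=70) cum 540
⇒ x* = 14
y-coordinate, sorted with cumulative weight:
  y=3 (B, w=70) cum 70
  y=7 (C, w=70) cum 140
  y=12 (D, w=175) cum 315  ← median
  y=13 (A, w=225) cum 540
⇒ y* = 12

(14, 12)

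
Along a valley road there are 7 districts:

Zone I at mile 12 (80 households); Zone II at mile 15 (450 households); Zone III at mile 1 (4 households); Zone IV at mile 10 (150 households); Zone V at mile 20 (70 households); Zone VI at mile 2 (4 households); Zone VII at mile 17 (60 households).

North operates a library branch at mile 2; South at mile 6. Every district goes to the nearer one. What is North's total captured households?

The indifferent point is the midpoint (2+6)/2 = 4; districts left of it (closer to North at 2) go to North, those right go to South.
  Zone III at 1 (w=4) → North
  Zone VI at 2 (w=4) → North
  Zone IV at 10 (w=150) → South
  Zone I at 12 (w=80) → South
  Zone II at 15 (w=450) → South
  Zone VII at 17 (w=60) → South
  Zone V at 20 (w=70) → South
North captures 8; South captures 810.

8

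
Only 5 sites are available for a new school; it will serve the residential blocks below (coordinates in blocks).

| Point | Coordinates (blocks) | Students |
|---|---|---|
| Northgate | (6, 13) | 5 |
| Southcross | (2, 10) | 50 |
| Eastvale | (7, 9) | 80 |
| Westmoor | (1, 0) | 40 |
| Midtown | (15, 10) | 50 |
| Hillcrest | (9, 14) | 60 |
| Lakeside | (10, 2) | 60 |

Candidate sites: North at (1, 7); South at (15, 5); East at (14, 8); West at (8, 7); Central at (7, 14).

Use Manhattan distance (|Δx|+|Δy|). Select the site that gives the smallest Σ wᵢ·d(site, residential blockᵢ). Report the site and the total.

Total weighted distance at each candidate:
  North (1, 7): total = 3765
  South (15, 5): total = 4335
  East (14, 8): total = 3655
  West (8, 7): total = 2690
  Central (7, 14): total = 3280
Minimum is at West with total 2690 blocks.

West, total 2690 blocks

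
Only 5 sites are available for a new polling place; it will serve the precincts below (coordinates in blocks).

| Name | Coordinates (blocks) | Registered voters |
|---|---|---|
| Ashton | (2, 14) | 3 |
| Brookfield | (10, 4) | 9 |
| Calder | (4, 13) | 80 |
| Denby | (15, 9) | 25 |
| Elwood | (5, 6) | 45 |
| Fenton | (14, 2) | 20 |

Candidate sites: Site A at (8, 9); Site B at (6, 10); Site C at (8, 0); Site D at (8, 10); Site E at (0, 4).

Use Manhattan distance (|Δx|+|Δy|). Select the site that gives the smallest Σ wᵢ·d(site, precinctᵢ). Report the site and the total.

Site B, total 1309 blocks

Total weighted distance at each candidate:
  Site A (8, 9): total = 1441
  Site B (6, 10): total = 1309
  Site C (8, 0): total = 2439
  Site D (8, 10): total = 1457
  Site E (0, 4): total = 2301
Minimum is at Site B with total 1309 blocks.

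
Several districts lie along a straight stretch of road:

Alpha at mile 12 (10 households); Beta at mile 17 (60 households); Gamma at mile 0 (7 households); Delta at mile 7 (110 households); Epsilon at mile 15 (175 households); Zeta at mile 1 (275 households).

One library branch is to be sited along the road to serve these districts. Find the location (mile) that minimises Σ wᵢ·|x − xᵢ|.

x = 7

For a sum of weighted absolute distances on a line, the optimum is the weighted median (not the mean). Total weight W = 637; half-weight = 318.5.
Sort by position and accumulate weight:
  mile 0 (Gamma, w=7) → cum 7
  mile 1 (Zeta, w=275) → cum 282
  mile 7 (Delta, w=110) → cum 392  ≥ 318.5 → median here
  mile 12 (Alpha, w=10) → cum 402
  mile 15 (Epsilon, w=175) → cum 577
  mile 17 (Beta, w=60) → cum 637
Optimal location: mile 7.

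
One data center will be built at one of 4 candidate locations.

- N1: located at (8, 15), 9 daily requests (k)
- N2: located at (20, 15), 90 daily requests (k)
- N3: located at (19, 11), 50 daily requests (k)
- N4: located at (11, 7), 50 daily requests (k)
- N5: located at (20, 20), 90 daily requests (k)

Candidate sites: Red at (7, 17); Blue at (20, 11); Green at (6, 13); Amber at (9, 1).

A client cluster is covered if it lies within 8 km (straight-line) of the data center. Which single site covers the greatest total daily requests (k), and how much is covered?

Blue, covering 140

Coverage radius r = 8 km; a point is covered iff (Δx)²+(Δy)² ≤ 8² = 64.
  Red (7, 17): covers {N1} → 9
  Blue (20, 11): covers {N2, N3} → 140
  Green (6, 13): covers {N1, N4} → 59
  Amber (9, 1): covers {N4} → 50
Maximum coverage at Blue: 140 daily requests (k).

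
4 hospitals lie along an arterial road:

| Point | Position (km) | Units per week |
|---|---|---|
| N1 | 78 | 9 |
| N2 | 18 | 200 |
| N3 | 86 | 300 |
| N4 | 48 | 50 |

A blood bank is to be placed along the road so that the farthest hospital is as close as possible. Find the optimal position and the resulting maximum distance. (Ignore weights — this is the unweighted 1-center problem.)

The 1-center on a line is the midpoint of the two extreme points: leftmost at 18, rightmost at 86.
Optimal location = (18 + 86)/2 = 52; maximum distance = (86 − 18)/2 = 34.

location 52, max distance 34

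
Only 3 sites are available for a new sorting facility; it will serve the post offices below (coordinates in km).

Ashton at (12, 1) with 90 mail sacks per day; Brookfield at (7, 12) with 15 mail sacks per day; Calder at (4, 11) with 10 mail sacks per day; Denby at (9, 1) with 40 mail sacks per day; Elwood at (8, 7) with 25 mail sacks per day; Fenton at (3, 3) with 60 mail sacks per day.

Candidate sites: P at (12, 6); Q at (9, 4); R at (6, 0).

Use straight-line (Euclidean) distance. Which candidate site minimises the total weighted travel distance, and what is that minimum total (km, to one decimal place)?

Total weighted distance at each candidate:
  P (12, 6): total = 1567.0
  Q (9, 4): total = 1155.6
  R (6, 0): total = 1402.9
Minimum is at Q with total 1155.6 km.

Q, total 1155.6 km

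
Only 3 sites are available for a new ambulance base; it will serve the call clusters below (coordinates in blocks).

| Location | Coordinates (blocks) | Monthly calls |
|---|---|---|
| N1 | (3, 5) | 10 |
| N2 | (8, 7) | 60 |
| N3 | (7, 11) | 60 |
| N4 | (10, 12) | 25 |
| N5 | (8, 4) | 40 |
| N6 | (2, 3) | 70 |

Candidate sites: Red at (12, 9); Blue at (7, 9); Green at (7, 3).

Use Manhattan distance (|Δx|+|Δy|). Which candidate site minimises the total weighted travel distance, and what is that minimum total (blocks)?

Blue, total 1540 blocks

Total weighted distance at each candidate:
  Red (12, 9): total = 2515
  Blue (7, 9): total = 1540
  Green (7, 3): total = 1570
Minimum is at Blue with total 1540 blocks.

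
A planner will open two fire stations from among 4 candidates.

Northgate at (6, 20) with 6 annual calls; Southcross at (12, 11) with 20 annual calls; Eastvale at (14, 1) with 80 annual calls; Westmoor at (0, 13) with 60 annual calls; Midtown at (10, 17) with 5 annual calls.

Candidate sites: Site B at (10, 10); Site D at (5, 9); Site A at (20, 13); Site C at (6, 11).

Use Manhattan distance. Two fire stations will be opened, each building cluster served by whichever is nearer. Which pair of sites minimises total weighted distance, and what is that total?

Evaluate every pair (each demand assigned to the nearer of the two):
  {Site B, Site C}: total = 1669
  {Site B, Site D}: total = 1747
  {Site B, Site A}: total = 1999
  {Site D, Site C}: total = 2064
  {Site A, Site C}: total = 2144
  {Site D, Site A}: total = 2217
Best pair: {Site B, Site C} with total 1669.

{Site B, Site C}, total 1669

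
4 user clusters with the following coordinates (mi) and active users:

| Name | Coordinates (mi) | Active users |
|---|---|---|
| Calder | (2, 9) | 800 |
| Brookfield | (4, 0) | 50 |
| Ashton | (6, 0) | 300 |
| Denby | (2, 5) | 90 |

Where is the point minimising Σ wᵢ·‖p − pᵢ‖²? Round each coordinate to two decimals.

The minimiser of Σwᵢ‖p−pᵢ‖² is the weighted centroid p* = (Σwᵢpᵢ)/(Σwᵢ).
Σwᵢ = 1240.
Σwᵢxᵢ = 800·2 + 50·4 + 300·6 + 90·2 = 3780.
Σwᵢyᵢ = 800·9 + 50·0 + 300·0 + 90·5 = 7650.
x* = 3780/1240 = 3.05, y* = 7650/1240 = 6.17.

(3.05, 6.17)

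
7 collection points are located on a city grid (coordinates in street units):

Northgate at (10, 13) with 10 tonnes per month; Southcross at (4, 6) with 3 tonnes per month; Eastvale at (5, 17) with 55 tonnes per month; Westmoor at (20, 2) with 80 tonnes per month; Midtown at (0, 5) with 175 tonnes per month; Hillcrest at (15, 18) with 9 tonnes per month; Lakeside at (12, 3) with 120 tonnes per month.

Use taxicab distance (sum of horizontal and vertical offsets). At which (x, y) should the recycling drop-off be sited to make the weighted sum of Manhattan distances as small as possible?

Manhattan distance separates: Σwᵢ(|x−xᵢ|+|y−yᵢ|) = Σwᵢ|x−xᵢ| + Σwᵢ|y−yᵢ|, so x and y are optimised independently as 1-D weighted medians.
Total weight W = 452; half = 226.
x-coordinate, sorted with cumulative weight:
  x=0 (Midtown, w=175) cum 175
  x=4 (Southcross, w=3) cum 178
  x=5 (Eastvale, w=55) cum 233  ← median
  x=10 (Northgate, w=10) cum 243
  x=12 (Lakeside, w=120) cum 363
  x=15 (Hillcrest, w=9) cum 372
  x=20 (Westmoor, w=80) cum 452
⇒ x* = 5
y-coordinate, sorted with cumulative weight:
  y=2 (Westmoor, w=80) cum 80
  y=3 (Lakeside, w=120) cum 200
  y=5 (Midtown, w=175) cum 375  ← median
  y=6 (Southcross, w=3) cum 378
  y=13 (Northgate, w=10) cum 388
  y=17 (Eastvale, w=55) cum 443
  y=18 (Hillcrest, w=9) cum 452
⇒ y* = 5

(5, 5)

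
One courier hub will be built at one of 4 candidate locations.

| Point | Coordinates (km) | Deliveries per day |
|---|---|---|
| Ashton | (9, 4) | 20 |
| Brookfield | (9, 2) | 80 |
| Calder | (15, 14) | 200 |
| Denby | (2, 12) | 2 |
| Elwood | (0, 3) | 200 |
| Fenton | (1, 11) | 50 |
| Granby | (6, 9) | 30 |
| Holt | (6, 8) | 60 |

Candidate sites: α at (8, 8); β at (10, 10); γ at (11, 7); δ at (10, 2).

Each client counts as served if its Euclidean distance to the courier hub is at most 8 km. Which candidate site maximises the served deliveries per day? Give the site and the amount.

β, covering 310

Coverage radius r = 8 km; a point is covered iff (Δx)²+(Δy)² ≤ 8² = 64.
  α (8, 8): covers {Ashton, Brookfield, Denby, Fenton, Granby, Holt} → 242
  β (10, 10): covers {Ashton, Calder, Granby, Holt} → 310
  γ (11, 7): covers {Ashton, Brookfield, Granby, Holt} → 190
  δ (10, 2): covers {Ashton, Brookfield, Holt} → 160
Maximum coverage at β: 310 deliveries per day.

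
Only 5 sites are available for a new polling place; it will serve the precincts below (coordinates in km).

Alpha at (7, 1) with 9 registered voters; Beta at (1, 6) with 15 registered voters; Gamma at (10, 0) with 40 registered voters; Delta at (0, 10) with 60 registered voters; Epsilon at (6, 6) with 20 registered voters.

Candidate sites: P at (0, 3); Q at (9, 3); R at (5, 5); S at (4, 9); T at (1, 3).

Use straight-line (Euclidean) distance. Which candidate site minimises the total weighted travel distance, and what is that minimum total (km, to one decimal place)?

Total weighted distance at each candidate:
  P (0, 3): total = 1084.7
  Q (9, 3): total = 1049.1
  R (5, 5): total = 837.5
  S (4, 9): total = 892.7
  T (1, 3): total = 1022.3
Minimum is at R with total 837.5 km.

R, total 837.5 km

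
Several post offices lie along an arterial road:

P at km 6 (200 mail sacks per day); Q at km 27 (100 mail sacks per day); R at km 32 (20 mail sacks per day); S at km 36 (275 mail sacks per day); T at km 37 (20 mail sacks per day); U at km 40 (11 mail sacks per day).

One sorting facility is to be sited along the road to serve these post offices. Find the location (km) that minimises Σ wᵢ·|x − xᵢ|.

x = 32

For a sum of weighted absolute distances on a line, the optimum is the weighted median (not the mean). Total weight W = 626; half-weight = 313.
Sort by position and accumulate weight:
  km 6 (P, w=200) → cum 200
  km 27 (Q, w=100) → cum 300
  km 32 (R, w=20) → cum 320  ≥ 313 → median here
  km 36 (S, w=275) → cum 595
  km 37 (T, w=20) → cum 615
  km 40 (U, w=11) → cum 626
Optimal location: km 32.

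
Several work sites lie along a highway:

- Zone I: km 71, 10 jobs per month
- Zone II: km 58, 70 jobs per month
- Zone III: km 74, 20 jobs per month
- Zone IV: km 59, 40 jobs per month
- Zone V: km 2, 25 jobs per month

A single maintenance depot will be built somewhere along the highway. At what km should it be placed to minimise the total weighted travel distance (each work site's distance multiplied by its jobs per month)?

x = 58

For a sum of weighted absolute distances on a line, the optimum is the weighted median (not the mean). Total weight W = 165; half-weight = 82.5.
Sort by position and accumulate weight:
  km 2 (Zone V, w=25) → cum 25
  km 58 (Zone II, w=70) → cum 95  ≥ 82.5 → median here
  km 59 (Zone IV, w=40) → cum 135
  km 71 (Zone I, w=10) → cum 145
  km 74 (Zone III, w=20) → cum 165
Optimal location: km 58.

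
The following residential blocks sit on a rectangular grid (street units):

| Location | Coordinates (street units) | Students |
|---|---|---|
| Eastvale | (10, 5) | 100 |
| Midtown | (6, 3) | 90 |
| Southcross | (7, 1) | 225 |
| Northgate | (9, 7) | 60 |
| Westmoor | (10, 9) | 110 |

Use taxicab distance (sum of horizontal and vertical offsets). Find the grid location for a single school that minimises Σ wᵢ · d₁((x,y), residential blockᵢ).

(7, 3)

Manhattan distance separates: Σwᵢ(|x−xᵢ|+|y−yᵢ|) = Σwᵢ|x−xᵢ| + Σwᵢ|y−yᵢ|, so x and y are optimised independently as 1-D weighted medians.
Total weight W = 585; half = 292.5.
x-coordinate, sorted with cumulative weight:
  x=6 (Midtown, w=90) cum 90
  x=7 (Southcross, w=225) cum 315  ← median
  x=9 (Northgate, w=60) cum 375
  x=10 (Eastvale, w=100) cum 475
  x=10 (Westmoor, w=110) cum 585
⇒ x* = 7
y-coordinate, sorted with cumulative weight:
  y=1 (Southcross, w=225) cum 225
  y=3 (Midtown, w=90) cum 315  ← median
  y=5 (Eastvale, w=100) cum 415
  y=7 (Northgate, w=60) cum 475
  y=9 (Westmoor, w=110) cum 585
⇒ y* = 3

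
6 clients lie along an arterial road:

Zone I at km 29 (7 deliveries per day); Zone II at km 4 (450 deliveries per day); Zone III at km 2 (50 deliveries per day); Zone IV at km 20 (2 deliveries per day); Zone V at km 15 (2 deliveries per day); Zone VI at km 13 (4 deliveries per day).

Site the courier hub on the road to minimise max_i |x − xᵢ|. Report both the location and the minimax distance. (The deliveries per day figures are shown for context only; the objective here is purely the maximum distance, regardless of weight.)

The 1-center on a line is the midpoint of the two extreme points: leftmost at 2, rightmost at 29.
Optimal location = (2 + 29)/2 = 15.5; maximum distance = (29 − 2)/2 = 13.5.

location 15.5, max distance 13.5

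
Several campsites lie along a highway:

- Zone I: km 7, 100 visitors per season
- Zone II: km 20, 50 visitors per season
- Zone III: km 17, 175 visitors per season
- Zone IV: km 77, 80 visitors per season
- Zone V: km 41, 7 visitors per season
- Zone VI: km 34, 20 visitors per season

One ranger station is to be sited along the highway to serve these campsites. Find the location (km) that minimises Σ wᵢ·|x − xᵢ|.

For a sum of weighted absolute distances on a line, the optimum is the weighted median (not the mean). Total weight W = 432; half-weight = 216.
Sort by position and accumulate weight:
  km 7 (Zone I, w=100) → cum 100
  km 17 (Zone III, w=175) → cum 275  ≥ 216 → median here
  km 20 (Zone II, w=50) → cum 325
  km 34 (Zone VI, w=20) → cum 345
  km 41 (Zone V, w=7) → cum 352
  km 77 (Zone IV, w=80) → cum 432
Optimal location: km 17.

x = 17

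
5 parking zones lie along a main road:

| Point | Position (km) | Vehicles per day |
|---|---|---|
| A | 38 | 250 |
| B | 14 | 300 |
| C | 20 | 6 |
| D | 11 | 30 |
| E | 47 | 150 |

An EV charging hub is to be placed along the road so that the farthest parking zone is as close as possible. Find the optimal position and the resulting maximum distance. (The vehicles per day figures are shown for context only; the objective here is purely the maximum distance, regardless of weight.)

The 1-center on a line is the midpoint of the two extreme points: leftmost at 11, rightmost at 47.
Optimal location = (11 + 47)/2 = 29; maximum distance = (47 − 11)/2 = 18.

location 29, max distance 18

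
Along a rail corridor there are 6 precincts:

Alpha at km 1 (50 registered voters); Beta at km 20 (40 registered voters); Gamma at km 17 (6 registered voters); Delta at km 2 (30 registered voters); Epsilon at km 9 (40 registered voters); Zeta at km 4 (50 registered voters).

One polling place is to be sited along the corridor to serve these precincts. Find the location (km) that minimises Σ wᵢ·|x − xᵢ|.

For a sum of weighted absolute distances on a line, the optimum is the weighted median (not the mean). Total weight W = 216; half-weight = 108.
Sort by position and accumulate weight:
  km 1 (Alpha, w=50) → cum 50
  km 2 (Delta, w=30) → cum 80
  km 4 (Zeta, w=50) → cum 130  ≥ 108 → median here
  km 9 (Epsilon, w=40) → cum 170
  km 17 (Gamma, w=6) → cum 176
  km 20 (Beta, w=40) → cum 216
Optimal location: km 4.

x = 4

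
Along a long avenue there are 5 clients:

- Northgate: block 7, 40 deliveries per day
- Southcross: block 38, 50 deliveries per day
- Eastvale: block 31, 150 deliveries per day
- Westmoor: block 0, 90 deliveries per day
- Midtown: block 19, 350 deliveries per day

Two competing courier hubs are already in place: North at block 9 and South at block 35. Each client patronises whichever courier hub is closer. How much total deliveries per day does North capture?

The indifferent point is the midpoint (9+35)/2 = 22; clients left of it (closer to North at 9) go to North, those right go to South.
  Westmoor at 0 (w=90) → North
  Northgate at 7 (w=40) → North
  Midtown at 19 (w=350) → North
  Eastvale at 31 (w=150) → South
  Southcross at 38 (w=50) → South
North captures 480; South captures 200.

480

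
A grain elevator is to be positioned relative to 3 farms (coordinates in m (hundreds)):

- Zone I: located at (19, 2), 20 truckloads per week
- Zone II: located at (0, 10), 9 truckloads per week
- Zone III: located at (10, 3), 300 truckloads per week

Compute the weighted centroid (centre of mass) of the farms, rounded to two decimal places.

(10.27, 3.13)

The minimiser of Σwᵢ‖p−pᵢ‖² is the weighted centroid p* = (Σwᵢpᵢ)/(Σwᵢ).
Σwᵢ = 329.
Σwᵢxᵢ = 20·19 + 9·0 + 300·10 = 3380.
Σwᵢyᵢ = 20·2 + 9·10 + 300·3 = 1030.
x* = 3380/329 = 10.27, y* = 1030/329 = 3.13.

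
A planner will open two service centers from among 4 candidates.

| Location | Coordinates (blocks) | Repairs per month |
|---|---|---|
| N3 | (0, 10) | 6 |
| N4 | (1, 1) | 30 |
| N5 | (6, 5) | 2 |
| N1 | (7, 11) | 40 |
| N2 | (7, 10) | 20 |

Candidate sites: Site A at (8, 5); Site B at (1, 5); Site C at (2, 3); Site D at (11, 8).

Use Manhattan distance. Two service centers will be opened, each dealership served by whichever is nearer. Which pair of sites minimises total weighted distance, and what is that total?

{Site A, Site C}, total 548

Evaluate every pair (each demand assigned to the nearer of the two):
  {Site A, Site C}: total = 548
  {Site C, Site D}: total = 556
  {Site A, Site B}: total = 560
  {Site B, Site D}: total = 566
  {Site A, Site D}: total = 812
  {Site B, Site C}: total = 836
Best pair: {Site A, Site C} with total 548.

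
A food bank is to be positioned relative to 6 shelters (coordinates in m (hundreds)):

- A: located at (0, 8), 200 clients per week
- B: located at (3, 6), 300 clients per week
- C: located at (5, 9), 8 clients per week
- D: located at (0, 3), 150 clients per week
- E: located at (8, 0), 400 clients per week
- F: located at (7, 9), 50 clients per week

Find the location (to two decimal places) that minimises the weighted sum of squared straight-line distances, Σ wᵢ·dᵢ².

The minimiser of Σwᵢ‖p−pᵢ‖² is the weighted centroid p* = (Σwᵢpᵢ)/(Σwᵢ).
Σwᵢ = 1108.
Σwᵢxᵢ = 200·0 + 300·3 + 8·5 + 150·0 + 400·8 + 50·7 = 4490.
Σwᵢyᵢ = 200·8 + 300·6 + 8·9 + 150·3 + 400·0 + 50·9 = 4372.
x* = 4490/1108 = 4.05, y* = 4372/1108 = 3.95.

(4.05, 3.95)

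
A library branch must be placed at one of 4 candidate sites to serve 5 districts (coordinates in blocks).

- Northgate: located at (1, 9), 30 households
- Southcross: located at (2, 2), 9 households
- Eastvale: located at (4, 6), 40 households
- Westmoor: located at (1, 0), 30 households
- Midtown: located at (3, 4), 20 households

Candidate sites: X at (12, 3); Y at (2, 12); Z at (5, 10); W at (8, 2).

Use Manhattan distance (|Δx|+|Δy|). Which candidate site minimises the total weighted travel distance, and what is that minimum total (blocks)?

Total weighted distance at each candidate:
  X (12, 3): total = 1669
  Y (2, 12): total = 1100
  Z (5, 10): total = 1029
  W (8, 2): total = 1204
Minimum is at Z with total 1029 blocks.

Z, total 1029 blocks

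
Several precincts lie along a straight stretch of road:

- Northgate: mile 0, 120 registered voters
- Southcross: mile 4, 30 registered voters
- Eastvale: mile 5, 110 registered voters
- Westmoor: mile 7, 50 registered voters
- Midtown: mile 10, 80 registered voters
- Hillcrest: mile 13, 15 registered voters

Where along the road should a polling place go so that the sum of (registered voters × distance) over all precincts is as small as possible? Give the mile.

x = 5

For a sum of weighted absolute distances on a line, the optimum is the weighted median (not the mean). Total weight W = 405; half-weight = 202.5.
Sort by position and accumulate weight:
  mile 0 (Northgate, w=120) → cum 120
  mile 4 (Southcross, w=30) → cum 150
  mile 5 (Eastvale, w=110) → cum 260  ≥ 202.5 → median here
  mile 7 (Westmoor, w=50) → cum 310
  mile 10 (Midtown, w=80) → cum 390
  mile 13 (Hillcrest, w=15) → cum 405
Optimal location: mile 5.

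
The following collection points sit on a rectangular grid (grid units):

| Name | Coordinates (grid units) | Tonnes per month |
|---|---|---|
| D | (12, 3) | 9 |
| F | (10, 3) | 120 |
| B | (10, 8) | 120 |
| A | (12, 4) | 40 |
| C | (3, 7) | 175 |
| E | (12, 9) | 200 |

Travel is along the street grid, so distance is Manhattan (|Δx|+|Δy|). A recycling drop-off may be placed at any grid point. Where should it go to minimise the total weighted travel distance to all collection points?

(10, 7)

Manhattan distance separates: Σwᵢ(|x−xᵢ|+|y−yᵢ|) = Σwᵢ|x−xᵢ| + Σwᵢ|y−yᵢ|, so x and y are optimised independently as 1-D weighted medians.
Total weight W = 664; half = 332.
x-coordinate, sorted with cumulative weight:
  x=3 (C, w=175) cum 175
  x=10 (F, w=120) cum 295
  x=10 (B, w=120) cum 415  ← median
  x=12 (D, w=9) cum 424
  x=12 (A, w=40) cum 464
  x=12 (E, w=200) cum 664
⇒ x* = 10
y-coordinate, sorted with cumulative weight:
  y=3 (D, w=9) cum 9
  y=3 (F, w=120) cum 129
  y=4 (A, w=40) cum 169
  y=7 (C, w=175) cum 344  ← median
  y=8 (B, w=120) cum 464
  y=9 (E, w=200) cum 664
⇒ y* = 7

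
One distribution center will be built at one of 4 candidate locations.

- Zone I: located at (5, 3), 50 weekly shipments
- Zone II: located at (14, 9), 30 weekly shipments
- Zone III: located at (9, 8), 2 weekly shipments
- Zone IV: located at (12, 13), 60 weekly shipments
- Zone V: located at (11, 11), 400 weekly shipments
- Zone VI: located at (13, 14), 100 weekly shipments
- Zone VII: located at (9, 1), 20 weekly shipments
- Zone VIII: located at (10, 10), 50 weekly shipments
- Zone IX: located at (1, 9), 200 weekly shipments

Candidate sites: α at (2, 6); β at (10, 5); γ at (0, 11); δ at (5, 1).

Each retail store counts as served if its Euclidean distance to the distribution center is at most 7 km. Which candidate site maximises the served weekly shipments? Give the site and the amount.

β, covering 552

Coverage radius r = 7 km; a point is covered iff (Δx)²+(Δy)² ≤ 7² = 49.
  α (2, 6): covers {Zone I, Zone IX} → 250
  β (10, 5): covers {Zone I, Zone II, Zone III, Zone V, Zone VII, Zone VIII} → 552
  γ (0, 11): covers {Zone IX} → 200
  δ (5, 1): covers {Zone I, Zone VII} → 70
Maximum coverage at β: 552 weekly shipments.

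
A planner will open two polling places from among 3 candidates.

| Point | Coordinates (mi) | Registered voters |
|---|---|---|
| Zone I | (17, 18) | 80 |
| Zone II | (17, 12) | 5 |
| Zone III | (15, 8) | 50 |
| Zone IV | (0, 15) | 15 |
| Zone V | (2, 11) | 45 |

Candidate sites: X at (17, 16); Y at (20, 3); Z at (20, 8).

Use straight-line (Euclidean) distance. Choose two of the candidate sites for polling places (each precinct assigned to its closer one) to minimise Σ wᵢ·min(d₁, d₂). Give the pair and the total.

{X, Z}, total 1397.0

Evaluate every pair (each demand assigned to the nearer of the two):
  {X, Z}: total = 1397.0
  {X, Y}: total = 1500.5
  {Y, Z}: total = 2249.2
Best pair: {X, Z} with total 1397.0.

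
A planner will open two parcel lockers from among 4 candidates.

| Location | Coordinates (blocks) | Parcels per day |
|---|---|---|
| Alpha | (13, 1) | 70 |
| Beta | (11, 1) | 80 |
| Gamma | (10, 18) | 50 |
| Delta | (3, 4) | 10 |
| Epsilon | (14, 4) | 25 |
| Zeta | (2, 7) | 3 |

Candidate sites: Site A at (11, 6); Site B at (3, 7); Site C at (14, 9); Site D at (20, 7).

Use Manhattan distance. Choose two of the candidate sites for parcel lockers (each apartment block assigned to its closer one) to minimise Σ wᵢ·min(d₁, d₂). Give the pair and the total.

{Site A, Site B}, total 1698

Evaluate every pair (each demand assigned to the nearer of the two):
  {Site A, Site B}: total = 1698
  {Site A, Site C}: total = 1795
  {Site A, Site D}: total = 1795
  {Site B, Site C}: total = 2318
  {Site C, Site D}: total = 2487
  {Site B, Site D}: total = 3188
Best pair: {Site A, Site B} with total 1698.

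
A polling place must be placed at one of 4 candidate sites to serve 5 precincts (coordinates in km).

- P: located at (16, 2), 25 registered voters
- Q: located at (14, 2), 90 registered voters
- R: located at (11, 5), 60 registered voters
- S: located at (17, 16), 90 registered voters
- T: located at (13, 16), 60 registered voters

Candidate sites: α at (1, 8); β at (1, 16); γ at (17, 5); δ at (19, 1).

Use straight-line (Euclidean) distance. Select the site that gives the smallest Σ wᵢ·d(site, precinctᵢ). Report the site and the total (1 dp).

γ, total 2513.2 km

Total weighted distance at each candidate:
  α (1, 8): total = 4794.2
  β (1, 16): total = 5284.4
  γ (17, 5): total = 2513.2
  δ (19, 1): total = 3405.9
Minimum is at γ with total 2513.2 km.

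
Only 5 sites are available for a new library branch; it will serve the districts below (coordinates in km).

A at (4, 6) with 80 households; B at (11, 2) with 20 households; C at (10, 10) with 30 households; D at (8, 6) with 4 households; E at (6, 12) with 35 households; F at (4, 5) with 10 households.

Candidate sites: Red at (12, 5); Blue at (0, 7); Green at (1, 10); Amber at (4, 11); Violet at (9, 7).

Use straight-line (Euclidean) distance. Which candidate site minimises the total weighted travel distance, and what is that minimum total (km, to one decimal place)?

Total weighted distance at each candidate:
  Red (12, 5): total = 1289.0
  Blue (0, 7): total = 1235.0
  Green (1, 10): total = 1205.2
  Amber (4, 11): total = 974.4
  Violet (9, 7): total = 874.1
Minimum is at Violet with total 874.1 km.

Violet, total 874.1 km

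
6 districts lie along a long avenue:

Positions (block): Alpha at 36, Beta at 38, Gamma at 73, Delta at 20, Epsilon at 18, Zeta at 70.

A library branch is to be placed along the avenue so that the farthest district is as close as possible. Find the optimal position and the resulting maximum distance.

location 45.5, max distance 27.5

The 1-center on a line is the midpoint of the two extreme points: leftmost at 18, rightmost at 73.
Optimal location = (18 + 73)/2 = 45.5; maximum distance = (73 − 18)/2 = 27.5.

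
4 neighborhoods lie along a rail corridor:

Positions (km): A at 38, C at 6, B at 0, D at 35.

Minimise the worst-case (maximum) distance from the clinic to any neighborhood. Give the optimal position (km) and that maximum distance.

location 19, max distance 19

The 1-center on a line is the midpoint of the two extreme points: leftmost at 0, rightmost at 38.
Optimal location = (0 + 38)/2 = 19; maximum distance = (38 − 0)/2 = 19.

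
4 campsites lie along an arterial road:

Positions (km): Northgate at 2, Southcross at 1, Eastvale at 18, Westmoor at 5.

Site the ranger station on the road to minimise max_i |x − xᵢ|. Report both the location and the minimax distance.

The 1-center on a line is the midpoint of the two extreme points: leftmost at 1, rightmost at 18.
Optimal location = (1 + 18)/2 = 9.5; maximum distance = (18 − 1)/2 = 8.5.

location 9.5, max distance 8.5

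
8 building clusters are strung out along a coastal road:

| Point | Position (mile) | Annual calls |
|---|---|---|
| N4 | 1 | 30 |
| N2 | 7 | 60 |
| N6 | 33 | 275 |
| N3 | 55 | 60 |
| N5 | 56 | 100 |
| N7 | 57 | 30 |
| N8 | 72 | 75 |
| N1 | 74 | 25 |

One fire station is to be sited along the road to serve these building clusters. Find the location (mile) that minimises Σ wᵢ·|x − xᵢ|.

x = 33

For a sum of weighted absolute distances on a line, the optimum is the weighted median (not the mean). Total weight W = 655; half-weight = 327.5.
Sort by position and accumulate weight:
  mile 1 (N4, w=30) → cum 30
  mile 7 (N2, w=60) → cum 90
  mile 33 (N6, w=275) → cum 365  ≥ 327.5 → median here
  mile 55 (N3, w=60) → cum 425
  mile 56 (N5, w=100) → cum 525
  mile 57 (N7, w=30) → cum 555
  mile 72 (N8, w=75) → cum 630
  mile 74 (N1, w=25) → cum 655
Optimal location: mile 33.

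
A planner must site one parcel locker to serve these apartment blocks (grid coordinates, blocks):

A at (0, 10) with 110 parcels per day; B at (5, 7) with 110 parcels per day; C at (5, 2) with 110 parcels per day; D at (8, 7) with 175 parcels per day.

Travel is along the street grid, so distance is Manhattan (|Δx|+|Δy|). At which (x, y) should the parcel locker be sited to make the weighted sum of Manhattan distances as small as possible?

(5, 7)

Manhattan distance separates: Σwᵢ(|x−xᵢ|+|y−yᵢ|) = Σwᵢ|x−xᵢ| + Σwᵢ|y−yᵢ|, so x and y are optimised independently as 1-D weighted medians.
Total weight W = 505; half = 252.5.
x-coordinate, sorted with cumulative weight:
  x=0 (A, w=110) cum 110
  x=5 (B, w=110) cum 220
  x=5 (C, w=110) cum 330  ← median
  x=8 (D, w=175) cum 505
⇒ x* = 5
y-coordinate, sorted with cumulative weight:
  y=2 (C, w=110) cum 110
  y=7 (B, w=110) cum 220
  y=7 (D, w=175) cum 395  ← median
  y=10 (A, w=110) cum 505
⇒ y* = 7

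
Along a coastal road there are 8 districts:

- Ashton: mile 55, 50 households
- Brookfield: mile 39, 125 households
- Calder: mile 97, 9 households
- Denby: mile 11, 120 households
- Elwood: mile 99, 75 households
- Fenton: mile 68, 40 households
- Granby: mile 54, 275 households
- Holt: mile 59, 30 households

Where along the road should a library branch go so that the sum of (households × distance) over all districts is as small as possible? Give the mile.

For a sum of weighted absolute distances on a line, the optimum is the weighted median (not the mean). Total weight W = 724; half-weight = 362.
Sort by position and accumulate weight:
  mile 11 (Denby, w=120) → cum 120
  mile 39 (Brookfield, w=125) → cum 245
  mile 54 (Granby, w=275) → cum 520  ≥ 362 → median here
  mile 55 (Ashton, w=50) → cum 570
  mile 59 (Holt, w=30) → cum 600
  mile 68 (Fenton, w=40) → cum 640
  mile 97 (Calder, w=9) → cum 649
  mile 99 (Elwood, w=75) → cum 724
Optimal location: mile 54.

x = 54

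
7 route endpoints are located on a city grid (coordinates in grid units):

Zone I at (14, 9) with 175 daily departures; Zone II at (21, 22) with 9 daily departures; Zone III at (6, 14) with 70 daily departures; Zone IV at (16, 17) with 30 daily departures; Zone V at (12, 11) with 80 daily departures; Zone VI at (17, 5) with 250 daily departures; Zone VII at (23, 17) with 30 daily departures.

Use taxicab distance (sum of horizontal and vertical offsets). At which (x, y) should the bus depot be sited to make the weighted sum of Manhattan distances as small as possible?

(14, 9)

Manhattan distance separates: Σwᵢ(|x−xᵢ|+|y−yᵢ|) = Σwᵢ|x−xᵢ| + Σwᵢ|y−yᵢ|, so x and y are optimised independently as 1-D weighted medians.
Total weight W = 644; half = 322.
x-coordinate, sorted with cumulative weight:
  x=6 (Zone III, w=70) cum 70
  x=12 (Zone V, w=80) cum 150
  x=14 (Zone I, w=175) cum 325  ← median
  x=16 (Zone IV, w=30) cum 355
  x=17 (Zone VI, w=250) cum 605
  x=21 (Zone II, w=9) cum 614
  x=23 (Zone VII, w=30) cum 644
⇒ x* = 14
y-coordinate, sorted with cumulative weight:
  y=5 (Zone VI, w=250) cum 250
  y=9 (Zone I, w=175) cum 425  ← median
  y=11 (Zone V, w=80) cum 505
  y=14 (Zone III, w=70) cum 575
  y=17 (Zone IV, w=30) cum 605
  y=17 (Zone VII, w=30) cum 635
  y=22 (Zone II, w=9) cum 644
⇒ y* = 9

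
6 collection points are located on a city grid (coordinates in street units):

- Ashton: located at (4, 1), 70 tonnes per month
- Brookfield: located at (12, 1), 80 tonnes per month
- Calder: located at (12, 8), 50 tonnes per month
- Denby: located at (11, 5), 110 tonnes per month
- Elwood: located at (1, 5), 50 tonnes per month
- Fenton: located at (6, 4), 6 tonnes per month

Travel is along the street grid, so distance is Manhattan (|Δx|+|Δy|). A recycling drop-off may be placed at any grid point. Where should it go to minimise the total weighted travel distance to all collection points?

Manhattan distance separates: Σwᵢ(|x−xᵢ|+|y−yᵢ|) = Σwᵢ|x−xᵢ| + Σwᵢ|y−yᵢ|, so x and y are optimised independently as 1-D weighted medians.
Total weight W = 366; half = 183.
x-coordinate, sorted with cumulative weight:
  x=1 (Elwood, w=50) cum 50
  x=4 (Ashton, w=70) cum 120
  x=6 (Fenton, w=6) cum 126
  x=11 (Denby, w=110) cum 236  ← median
  x=12 (Brookfield, w=80) cum 316
  x=12 (Calder, w=50) cum 366
⇒ x* = 11
y-coordinate, sorted with cumulative weight:
  y=1 (Ashton, w=70) cum 70
  y=1 (Brookfield, w=80) cum 150
  y=4 (Fenton, w=6) cum 156
  y=5 (Denby, w=110) cum 266  ← median
  y=5 (Elwood, w=50) cum 316
  y=8 (Calder, w=50) cum 366
⇒ y* = 5

(11, 5)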